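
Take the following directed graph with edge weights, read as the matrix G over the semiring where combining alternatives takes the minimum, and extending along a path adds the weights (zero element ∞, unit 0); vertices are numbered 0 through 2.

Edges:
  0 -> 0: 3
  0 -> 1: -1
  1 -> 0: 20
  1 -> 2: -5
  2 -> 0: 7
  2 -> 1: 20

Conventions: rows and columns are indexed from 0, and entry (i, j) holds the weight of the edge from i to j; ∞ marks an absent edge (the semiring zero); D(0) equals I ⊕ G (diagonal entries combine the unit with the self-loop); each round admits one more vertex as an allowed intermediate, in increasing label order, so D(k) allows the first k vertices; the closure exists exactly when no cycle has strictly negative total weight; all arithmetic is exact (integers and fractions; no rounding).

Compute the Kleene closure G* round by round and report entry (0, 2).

D(0):
  [0, -1, ∞]
  [20, 0, -5]
  [7, 20, 0]
D(1):
  [0, -1, ∞]
  [20, 0, -5]
  [7, 6, 0]
D(2):
  [0, -1, -6]
  [20, 0, -5]
  [7, 6, 0]
D(3):
  [0, -1, -6]
  [2, 0, -5]
  [7, 6, 0]
Answer: G*[0][2] = -6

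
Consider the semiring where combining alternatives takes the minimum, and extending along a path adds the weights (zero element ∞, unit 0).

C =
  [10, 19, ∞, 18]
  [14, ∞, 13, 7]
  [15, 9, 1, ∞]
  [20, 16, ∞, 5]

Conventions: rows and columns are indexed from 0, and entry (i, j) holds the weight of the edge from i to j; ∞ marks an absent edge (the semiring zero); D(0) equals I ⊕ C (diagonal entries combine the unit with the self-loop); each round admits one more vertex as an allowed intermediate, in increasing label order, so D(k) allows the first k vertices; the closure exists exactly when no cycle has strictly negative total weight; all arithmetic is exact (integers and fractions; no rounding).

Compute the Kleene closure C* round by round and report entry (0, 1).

D(0):
  [0, 19, ∞, 18]
  [14, 0, 13, 7]
  [15, 9, 0, ∞]
  [20, 16, ∞, 0]
D(1):
  [0, 19, ∞, 18]
  [14, 0, 13, 7]
  [15, 9, 0, 33]
  [20, 16, ∞, 0]
D(2):
  [0, 19, 32, 18]
  [14, 0, 13, 7]
  [15, 9, 0, 16]
  [20, 16, 29, 0]
D(3):
  [0, 19, 32, 18]
  [14, 0, 13, 7]
  [15, 9, 0, 16]
  [20, 16, 29, 0]
D(4):
  [0, 19, 32, 18]
  [14, 0, 13, 7]
  [15, 9, 0, 16]
  [20, 16, 29, 0]
Answer: C*[0][1] = 19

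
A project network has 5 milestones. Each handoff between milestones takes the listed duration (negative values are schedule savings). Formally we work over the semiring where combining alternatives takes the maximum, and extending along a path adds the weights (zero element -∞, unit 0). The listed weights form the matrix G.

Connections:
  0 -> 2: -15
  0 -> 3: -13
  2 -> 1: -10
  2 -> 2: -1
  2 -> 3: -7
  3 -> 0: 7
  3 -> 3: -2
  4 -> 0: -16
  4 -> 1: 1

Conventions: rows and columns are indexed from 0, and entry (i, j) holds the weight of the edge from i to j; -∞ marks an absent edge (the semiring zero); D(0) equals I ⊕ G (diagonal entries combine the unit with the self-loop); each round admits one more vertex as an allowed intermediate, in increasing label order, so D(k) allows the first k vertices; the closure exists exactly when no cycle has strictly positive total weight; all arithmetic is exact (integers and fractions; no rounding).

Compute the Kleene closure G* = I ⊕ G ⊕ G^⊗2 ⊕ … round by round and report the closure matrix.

D(0):
  [0, -∞, -15, -13, -∞]
  [-∞, 0, -∞, -∞, -∞]
  [-∞, -10, 0, -7, -∞]
  [7, -∞, -∞, 0, -∞]
  [-16, 1, -∞, -∞, 0]
D(1):
  [0, -∞, -15, -13, -∞]
  [-∞, 0, -∞, -∞, -∞]
  [-∞, -10, 0, -7, -∞]
  [7, -∞, -8, 0, -∞]
  [-16, 1, -31, -29, 0]
D(2):
  [0, -∞, -15, -13, -∞]
  [-∞, 0, -∞, -∞, -∞]
  [-∞, -10, 0, -7, -∞]
  [7, -∞, -8, 0, -∞]
  [-16, 1, -31, -29, 0]
D(3):
  [0, -25, -15, -13, -∞]
  [-∞, 0, -∞, -∞, -∞]
  [-∞, -10, 0, -7, -∞]
  [7, -18, -8, 0, -∞]
  [-16, 1, -31, -29, 0]
D(4):
  [0, -25, -15, -13, -∞]
  [-∞, 0, -∞, -∞, -∞]
  [0, -10, 0, -7, -∞]
  [7, -18, -8, 0, -∞]
  [-16, 1, -31, -29, 0]
D(5):
  [0, -25, -15, -13, -∞]
  [-∞, 0, -∞, -∞, -∞]
  [0, -10, 0, -7, -∞]
  [7, -18, -8, 0, -∞]
  [-16, 1, -31, -29, 0]
Answer: G* = [[0, -25, -15, -13, -∞], [-∞, 0, -∞, -∞, -∞], [0, -10, 0, -7, -∞], [7, -18, -8, 0, -∞], [-16, 1, -31, -29, 0]]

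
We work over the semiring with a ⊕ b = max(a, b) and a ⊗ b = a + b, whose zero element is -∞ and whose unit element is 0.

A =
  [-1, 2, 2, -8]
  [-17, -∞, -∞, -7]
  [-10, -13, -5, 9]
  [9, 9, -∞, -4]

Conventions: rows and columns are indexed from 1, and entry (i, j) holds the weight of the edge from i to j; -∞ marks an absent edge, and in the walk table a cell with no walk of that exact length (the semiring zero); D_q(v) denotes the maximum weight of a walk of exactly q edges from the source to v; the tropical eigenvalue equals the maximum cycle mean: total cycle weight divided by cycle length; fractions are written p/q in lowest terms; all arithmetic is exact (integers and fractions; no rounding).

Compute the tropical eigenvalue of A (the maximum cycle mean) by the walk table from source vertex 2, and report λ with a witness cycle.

q=0: [-∞, 0, -∞, -∞]
q=1: [-17, -∞, -∞, -7]
q=2: [2, 2, -15, -11]
q=3: [1, 4, 4, -5]
q=4: [4, 4, 3, 13]
Optimal cycle mean attained by: cycle 1->3->4->1, total 2 + 9 + 9, length 3.
Answer: λ = 20/3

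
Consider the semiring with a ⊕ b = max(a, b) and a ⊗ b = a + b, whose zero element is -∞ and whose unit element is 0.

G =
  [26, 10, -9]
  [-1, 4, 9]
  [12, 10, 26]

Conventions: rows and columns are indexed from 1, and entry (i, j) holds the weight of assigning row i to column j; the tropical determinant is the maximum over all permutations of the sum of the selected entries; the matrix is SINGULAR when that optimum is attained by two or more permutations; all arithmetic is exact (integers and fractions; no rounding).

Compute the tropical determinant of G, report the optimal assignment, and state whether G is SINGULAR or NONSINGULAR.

σ = (1, 2, 3): 26 + 4 + 26 = 56
σ = (1, 3, 2): 26 + 9 + 10 = 45
σ = (2, 1, 3): 10 + (-1) + 26 = 35
σ = (2, 3, 1): 10 + 9 + 12 = 31
σ = (3, 1, 2): (-9) + (-1) + 10 = 0
σ = (3, 2, 1): (-9) + 4 + 12 = 7
Optimal value attained by: σ = (1, 2, 3).
Answer: det⊕(G) = 56; verdict: NONSINGULAR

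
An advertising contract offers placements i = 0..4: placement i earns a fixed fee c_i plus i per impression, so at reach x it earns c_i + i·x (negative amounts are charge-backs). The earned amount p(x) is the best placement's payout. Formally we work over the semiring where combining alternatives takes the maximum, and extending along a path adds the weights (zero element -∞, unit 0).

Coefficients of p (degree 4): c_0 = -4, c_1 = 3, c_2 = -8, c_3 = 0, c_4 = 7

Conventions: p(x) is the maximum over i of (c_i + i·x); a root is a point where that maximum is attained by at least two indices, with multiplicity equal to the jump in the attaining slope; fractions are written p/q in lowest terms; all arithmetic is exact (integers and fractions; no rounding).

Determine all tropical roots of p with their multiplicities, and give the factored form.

hull edge (i=0, c=-4) to (i=1, c=3): slope 7, span 1
hull edge (i=1, c=3) to (i=4, c=7): slope 4/3, span 3
Factored form: p(x) = 7 ⊗ (x ⊕ (-7)) ⊗ (x ⊕ (-4/3)) ⊗ (x ⊕ (-4/3)) ⊗ (x ⊕ (-4/3))
Answer: roots = -7 (mult 1), -4/3 (mult 3)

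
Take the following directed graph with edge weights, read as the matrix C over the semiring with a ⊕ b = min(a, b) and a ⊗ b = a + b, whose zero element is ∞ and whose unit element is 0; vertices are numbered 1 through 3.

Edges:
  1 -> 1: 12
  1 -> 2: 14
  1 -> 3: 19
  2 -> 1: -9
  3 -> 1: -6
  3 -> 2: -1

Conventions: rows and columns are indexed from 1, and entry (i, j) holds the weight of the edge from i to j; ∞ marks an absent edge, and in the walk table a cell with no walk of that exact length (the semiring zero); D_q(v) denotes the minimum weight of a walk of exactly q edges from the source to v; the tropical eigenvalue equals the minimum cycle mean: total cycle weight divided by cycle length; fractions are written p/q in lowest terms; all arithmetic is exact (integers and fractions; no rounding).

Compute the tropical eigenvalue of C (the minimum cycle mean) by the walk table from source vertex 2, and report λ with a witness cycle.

q=0: [∞, 0, ∞]
q=1: [-9, ∞, ∞]
q=2: [3, 5, 10]
q=3: [-4, 9, 22]
Optimal cycle mean attained by: cycle 1->2->1, total 14 + (-9), length 2.
Answer: λ = 5/2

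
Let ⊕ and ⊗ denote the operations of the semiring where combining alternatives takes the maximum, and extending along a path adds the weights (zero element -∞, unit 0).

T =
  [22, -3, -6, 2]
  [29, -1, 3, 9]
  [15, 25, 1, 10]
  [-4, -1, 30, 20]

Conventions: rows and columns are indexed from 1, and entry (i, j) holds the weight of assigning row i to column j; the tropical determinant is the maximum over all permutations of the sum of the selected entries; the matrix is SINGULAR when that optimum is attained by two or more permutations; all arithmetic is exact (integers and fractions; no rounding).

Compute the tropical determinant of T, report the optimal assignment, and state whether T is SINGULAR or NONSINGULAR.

σ = (1, 2, 3, 4): 22 + (-1) + 1 + 20 = 42
σ = (1, 2, 4, 3): 22 + (-1) + 10 + 30 = 61
σ = (1, 3, 2, 4): 22 + 3 + 25 + 20 = 70
σ = (1, 3, 4, 2): 22 + 3 + 10 + (-1) = 34
σ = (1, 4, 2, 3): 22 + 9 + 25 + 30 = 86
σ = (1, 4, 3, 2): 22 + 9 + 1 + (-1) = 31
σ = (2, 1, 3, 4): (-3) + 29 + 1 + 20 = 47
σ = (2, 1, 4, 3): (-3) + 29 + 10 + 30 = 66
σ = (2, 3, 1, 4): (-3) + 3 + 15 + 20 = 35
σ = (2, 3, 4, 1): (-3) + 3 + 10 + (-4) = 6
σ = (2, 4, 1, 3): (-3) + 9 + 15 + 30 = 51
σ = (2, 4, 3, 1): (-3) + 9 + 1 + (-4) = 3
σ = (3, 1, 2, 4): (-6) + 29 + 25 + 20 = 68
σ = (3, 1, 4, 2): (-6) + 29 + 10 + (-1) = 32
σ = (3, 2, 1, 4): (-6) + (-1) + 15 + 20 = 28
σ = (3, 2, 4, 1): (-6) + (-1) + 10 + (-4) = -1
σ = (3, 4, 1, 2): (-6) + 9 + 15 + (-1) = 17
σ = (3, 4, 2, 1): (-6) + 9 + 25 + (-4) = 24
σ = (4, 1, 2, 3): 2 + 29 + 25 + 30 = 86
σ = (4, 1, 3, 2): 2 + 29 + 1 + (-1) = 31
σ = (4, 2, 1, 3): 2 + (-1) + 15 + 30 = 46
σ = (4, 2, 3, 1): 2 + (-1) + 1 + (-4) = -2
σ = (4, 3, 1, 2): 2 + 3 + 15 + (-1) = 19
σ = (4, 3, 2, 1): 2 + 3 + 25 + (-4) = 26
Optimal value attained by: σ = (1, 4, 2, 3).
Answer: det⊕(T) = 86; verdict: SINGULAR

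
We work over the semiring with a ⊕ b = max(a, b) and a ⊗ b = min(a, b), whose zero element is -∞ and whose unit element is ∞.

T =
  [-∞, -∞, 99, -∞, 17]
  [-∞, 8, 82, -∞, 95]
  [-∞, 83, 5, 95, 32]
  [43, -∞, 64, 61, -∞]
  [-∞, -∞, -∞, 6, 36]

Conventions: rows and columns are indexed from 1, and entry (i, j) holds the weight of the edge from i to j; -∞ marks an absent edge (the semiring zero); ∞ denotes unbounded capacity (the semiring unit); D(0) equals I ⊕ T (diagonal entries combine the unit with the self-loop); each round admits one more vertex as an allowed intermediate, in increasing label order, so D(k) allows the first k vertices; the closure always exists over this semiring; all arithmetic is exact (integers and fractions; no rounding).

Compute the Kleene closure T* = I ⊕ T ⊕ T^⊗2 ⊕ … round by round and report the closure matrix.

D(0):
  [∞, -∞, 99, -∞, 17]
  [-∞, ∞, 82, -∞, 95]
  [-∞, 83, ∞, 95, 32]
  [43, -∞, 64, ∞, -∞]
  [-∞, -∞, -∞, 6, ∞]
D(1):
  [∞, -∞, 99, -∞, 17]
  [-∞, ∞, 82, -∞, 95]
  [-∞, 83, ∞, 95, 32]
  [43, -∞, 64, ∞, 17]
  [-∞, -∞, -∞, 6, ∞]
D(2):
  [∞, -∞, 99, -∞, 17]
  [-∞, ∞, 82, -∞, 95]
  [-∞, 83, ∞, 95, 83]
  [43, -∞, 64, ∞, 17]
  [-∞, -∞, -∞, 6, ∞]
D(3):
  [∞, 83, 99, 95, 83]
  [-∞, ∞, 82, 82, 95]
  [-∞, 83, ∞, 95, 83]
  [43, 64, 64, ∞, 64]
  [-∞, -∞, -∞, 6, ∞]
D(4):
  [∞, 83, 99, 95, 83]
  [43, ∞, 82, 82, 95]
  [43, 83, ∞, 95, 83]
  [43, 64, 64, ∞, 64]
  [6, 6, 6, 6, ∞]
D(5):
  [∞, 83, 99, 95, 83]
  [43, ∞, 82, 82, 95]
  [43, 83, ∞, 95, 83]
  [43, 64, 64, ∞, 64]
  [6, 6, 6, 6, ∞]
Answer: T* = [[∞, 83, 99, 95, 83], [43, ∞, 82, 82, 95], [43, 83, ∞, 95, 83], [43, 64, 64, ∞, 64], [6, 6, 6, 6, ∞]]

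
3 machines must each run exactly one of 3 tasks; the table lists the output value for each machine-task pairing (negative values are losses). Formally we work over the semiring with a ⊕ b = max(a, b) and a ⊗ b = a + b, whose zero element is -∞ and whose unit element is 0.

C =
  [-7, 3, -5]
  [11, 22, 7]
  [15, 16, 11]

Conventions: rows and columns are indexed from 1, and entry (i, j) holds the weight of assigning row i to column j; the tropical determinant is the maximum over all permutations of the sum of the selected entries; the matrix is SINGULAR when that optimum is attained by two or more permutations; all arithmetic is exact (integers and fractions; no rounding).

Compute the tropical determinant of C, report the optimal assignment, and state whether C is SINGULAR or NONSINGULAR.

σ = (1, 2, 3): (-7) + 22 + 11 = 26
σ = (1, 3, 2): (-7) + 7 + 16 = 16
σ = (2, 1, 3): 3 + 11 + 11 = 25
σ = (2, 3, 1): 3 + 7 + 15 = 25
σ = (3, 1, 2): (-5) + 11 + 16 = 22
σ = (3, 2, 1): (-5) + 22 + 15 = 32
Optimal value attained by: σ = (3, 2, 1).
Answer: det⊕(C) = 32; verdict: NONSINGULAR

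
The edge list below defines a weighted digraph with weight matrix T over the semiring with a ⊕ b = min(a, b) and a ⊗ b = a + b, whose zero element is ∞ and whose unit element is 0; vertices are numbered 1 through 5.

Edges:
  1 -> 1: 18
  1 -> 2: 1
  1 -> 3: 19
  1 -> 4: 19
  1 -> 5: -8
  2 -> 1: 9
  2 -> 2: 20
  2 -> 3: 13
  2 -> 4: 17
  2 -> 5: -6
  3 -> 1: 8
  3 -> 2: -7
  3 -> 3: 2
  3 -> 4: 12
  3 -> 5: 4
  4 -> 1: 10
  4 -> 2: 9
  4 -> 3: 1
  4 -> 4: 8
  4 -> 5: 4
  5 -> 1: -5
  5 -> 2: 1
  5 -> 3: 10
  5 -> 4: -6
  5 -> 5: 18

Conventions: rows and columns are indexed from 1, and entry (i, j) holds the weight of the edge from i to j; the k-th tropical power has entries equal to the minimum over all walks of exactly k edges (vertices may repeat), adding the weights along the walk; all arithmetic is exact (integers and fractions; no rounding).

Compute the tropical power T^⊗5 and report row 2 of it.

T^⊗2:
  [-13, -7, 2, -14, -5]
  [-11, -5, 4, -12, 1]
  [-1, -5, 4, -2, -13]
  [-1, -6, 3, -2, 2]
  [4, -4, -5, 2, -13]
T^⊗3:
  [-10, -12, -13, -11, -21]
  [-4, -10, -11, -5, -19]
  [-18, -12, -3, -19, -11]
  [-3, -4, -1, -4, -12]
  [-18, -12, -3, -19, -10]
T^⊗4:
  [-26, -20, -11, -27, -18]
  [-24, -18, -9, -25, -16]
  [-16, -17, -18, -17, -26]
  [-17, -11, -3, -18, -11]
  [-15, -17, -18, -16, -26]
T^⊗5:
  [-23, -25, -26, -24, -34]
  [-21, -23, -24, -22, -32]
  [-31, -25, -16, -32, -24]
  [-16, -16, -17, -17, -25]
  [-31, -25, -16, -32, -23]
Answer: row 2 of T^⊗5 = [-21, -23, -24, -22, -32]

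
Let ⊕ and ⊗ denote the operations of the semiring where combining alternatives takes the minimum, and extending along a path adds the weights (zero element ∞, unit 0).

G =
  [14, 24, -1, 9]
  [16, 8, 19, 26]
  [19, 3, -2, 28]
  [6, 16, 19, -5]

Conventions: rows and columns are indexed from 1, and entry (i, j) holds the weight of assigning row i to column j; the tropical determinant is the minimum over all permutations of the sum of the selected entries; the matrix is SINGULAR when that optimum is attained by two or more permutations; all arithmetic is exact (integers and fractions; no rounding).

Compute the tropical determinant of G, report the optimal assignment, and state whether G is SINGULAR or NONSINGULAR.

σ = (1, 2, 3, 4): 14 + 8 + (-2) + (-5) = 15
σ = (1, 2, 4, 3): 14 + 8 + 28 + 19 = 69
σ = (1, 3, 2, 4): 14 + 19 + 3 + (-5) = 31
σ = (1, 3, 4, 2): 14 + 19 + 28 + 16 = 77
σ = (1, 4, 2, 3): 14 + 26 + 3 + 19 = 62
σ = (1, 4, 3, 2): 14 + 26 + (-2) + 16 = 54
σ = (2, 1, 3, 4): 24 + 16 + (-2) + (-5) = 33
σ = (2, 1, 4, 3): 24 + 16 + 28 + 19 = 87
σ = (2, 3, 1, 4): 24 + 19 + 19 + (-5) = 57
σ = (2, 3, 4, 1): 24 + 19 + 28 + 6 = 77
σ = (2, 4, 1, 3): 24 + 26 + 19 + 19 = 88
σ = (2, 4, 3, 1): 24 + 26 + (-2) + 6 = 54
σ = (3, 1, 2, 4): (-1) + 16 + 3 + (-5) = 13
σ = (3, 1, 4, 2): (-1) + 16 + 28 + 16 = 59
σ = (3, 2, 1, 4): (-1) + 8 + 19 + (-5) = 21
σ = (3, 2, 4, 1): (-1) + 8 + 28 + 6 = 41
σ = (3, 4, 1, 2): (-1) + 26 + 19 + 16 = 60
σ = (3, 4, 2, 1): (-1) + 26 + 3 + 6 = 34
σ = (4, 1, 2, 3): 9 + 16 + 3 + 19 = 47
σ = (4, 1, 3, 2): 9 + 16 + (-2) + 16 = 39
σ = (4, 2, 1, 3): 9 + 8 + 19 + 19 = 55
σ = (4, 2, 3, 1): 9 + 8 + (-2) + 6 = 21
σ = (4, 3, 1, 2): 9 + 19 + 19 + 16 = 63
σ = (4, 3, 2, 1): 9 + 19 + 3 + 6 = 37
Optimal value attained by: σ = (3, 1, 2, 4).
Answer: det⊕(G) = 13; verdict: NONSINGULAR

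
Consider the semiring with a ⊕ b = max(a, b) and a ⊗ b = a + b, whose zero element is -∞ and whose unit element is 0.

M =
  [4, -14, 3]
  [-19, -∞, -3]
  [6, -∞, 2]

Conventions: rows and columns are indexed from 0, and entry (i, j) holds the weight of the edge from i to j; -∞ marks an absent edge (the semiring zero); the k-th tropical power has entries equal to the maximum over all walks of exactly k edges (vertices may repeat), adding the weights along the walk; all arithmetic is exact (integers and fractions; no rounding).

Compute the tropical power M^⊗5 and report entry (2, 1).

M^⊗2:
  [9, -10, 7]
  [3, -33, -1]
  [10, -8, 9]
M^⊗3:
  [13, -5, 12]
  [7, -11, 6]
  [15, -4, 13]
M^⊗4:
  [18, -1, 16]
  [12, -7, 10]
  [19, 1, 18]
M^⊗5:
  [22, 4, 21]
  [16, -2, 15]
  [24, 5, 22]
Key observation: the optimum is the walk 2->0->0->2->0->1, with weight 6 + 4 + 3 + 6 + (-14) = 5.
Optimal value attained by: walk 2->0->0->2->0->1.
Answer: (M^⊗5)[2][1] = 5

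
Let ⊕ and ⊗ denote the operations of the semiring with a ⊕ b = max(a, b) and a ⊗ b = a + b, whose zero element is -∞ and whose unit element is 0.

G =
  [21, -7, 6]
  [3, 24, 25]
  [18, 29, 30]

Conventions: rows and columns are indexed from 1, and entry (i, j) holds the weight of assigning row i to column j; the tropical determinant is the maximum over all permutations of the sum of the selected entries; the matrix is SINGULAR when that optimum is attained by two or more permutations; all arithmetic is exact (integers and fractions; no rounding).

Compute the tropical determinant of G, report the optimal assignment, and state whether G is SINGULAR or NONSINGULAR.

σ = (1, 2, 3): 21 + 24 + 30 = 75
σ = (1, 3, 2): 21 + 25 + 29 = 75
σ = (2, 1, 3): (-7) + 3 + 30 = 26
σ = (2, 3, 1): (-7) + 25 + 18 = 36
σ = (3, 1, 2): 6 + 3 + 29 = 38
σ = (3, 2, 1): 6 + 24 + 18 = 48
Optimal value attained by: σ = (1, 2, 3).
Answer: det⊕(G) = 75; verdict: SINGULAR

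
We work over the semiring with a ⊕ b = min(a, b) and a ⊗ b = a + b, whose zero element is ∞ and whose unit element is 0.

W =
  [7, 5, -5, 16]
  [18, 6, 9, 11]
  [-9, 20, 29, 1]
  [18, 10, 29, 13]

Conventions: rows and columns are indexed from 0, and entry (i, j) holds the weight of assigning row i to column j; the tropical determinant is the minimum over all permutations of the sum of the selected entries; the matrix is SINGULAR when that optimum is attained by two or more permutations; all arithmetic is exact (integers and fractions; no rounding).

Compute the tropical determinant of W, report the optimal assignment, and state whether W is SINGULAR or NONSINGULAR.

σ = (0, 1, 2, 3): 7 + 6 + 29 + 13 = 55
σ = (0, 1, 3, 2): 7 + 6 + 1 + 29 = 43
σ = (0, 2, 1, 3): 7 + 9 + 20 + 13 = 49
σ = (0, 2, 3, 1): 7 + 9 + 1 + 10 = 27
σ = (0, 3, 1, 2): 7 + 11 + 20 + 29 = 67
σ = (0, 3, 2, 1): 7 + 11 + 29 + 10 = 57
σ = (1, 0, 2, 3): 5 + 18 + 29 + 13 = 65
σ = (1, 0, 3, 2): 5 + 18 + 1 + 29 = 53
σ = (1, 2, 0, 3): 5 + 9 + (-9) + 13 = 18
σ = (1, 2, 3, 0): 5 + 9 + 1 + 18 = 33
σ = (1, 3, 0, 2): 5 + 11 + (-9) + 29 = 36
σ = (1, 3, 2, 0): 5 + 11 + 29 + 18 = 63
σ = (2, 0, 1, 3): (-5) + 18 + 20 + 13 = 46
σ = (2, 0, 3, 1): (-5) + 18 + 1 + 10 = 24
σ = (2, 1, 0, 3): (-5) + 6 + (-9) + 13 = 5
σ = (2, 1, 3, 0): (-5) + 6 + 1 + 18 = 20
σ = (2, 3, 0, 1): (-5) + 11 + (-9) + 10 = 7
σ = (2, 3, 1, 0): (-5) + 11 + 20 + 18 = 44
σ = (3, 0, 1, 2): 16 + 18 + 20 + 29 = 83
σ = (3, 0, 2, 1): 16 + 18 + 29 + 10 = 73
σ = (3, 1, 0, 2): 16 + 6 + (-9) + 29 = 42
σ = (3, 1, 2, 0): 16 + 6 + 29 + 18 = 69
σ = (3, 2, 0, 1): 16 + 9 + (-9) + 10 = 26
σ = (3, 2, 1, 0): 16 + 9 + 20 + 18 = 63
Optimal value attained by: σ = (2, 1, 0, 3).
Answer: det⊕(W) = 5; verdict: NONSINGULAR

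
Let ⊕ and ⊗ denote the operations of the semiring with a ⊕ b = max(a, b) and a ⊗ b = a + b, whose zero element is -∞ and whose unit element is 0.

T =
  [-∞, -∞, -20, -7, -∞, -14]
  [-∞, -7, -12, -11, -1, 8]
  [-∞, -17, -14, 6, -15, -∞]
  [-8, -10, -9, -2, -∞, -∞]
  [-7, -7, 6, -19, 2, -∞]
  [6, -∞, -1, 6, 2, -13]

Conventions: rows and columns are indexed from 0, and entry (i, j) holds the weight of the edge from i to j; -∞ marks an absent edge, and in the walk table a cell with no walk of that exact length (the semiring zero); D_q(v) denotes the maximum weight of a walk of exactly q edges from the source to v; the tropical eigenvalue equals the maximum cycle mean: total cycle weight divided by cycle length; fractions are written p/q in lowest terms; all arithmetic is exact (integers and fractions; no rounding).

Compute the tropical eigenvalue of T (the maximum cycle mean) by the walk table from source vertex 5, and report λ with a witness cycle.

q=0: [-∞, -∞, -∞, -∞, -∞, 0]
q=1: [6, -∞, -1, 6, 2, -13]
q=2: [-2, -4, 8, 5, 4, -8]
q=3: [-2, -3, 10, 14, 6, 4]
q=4: [10, 4, 12, 16, 8, 5]
q=5: [11, 6, 14, 18, 10, 12]
q=6: [18, 8, 16, 20, 14, 14]
Optimal cycle mean attained by: cycle 1->5->4->2->3->1, total 8 + 2 + 6 + 6 + (-10), length 5.
Answer: λ = 12/5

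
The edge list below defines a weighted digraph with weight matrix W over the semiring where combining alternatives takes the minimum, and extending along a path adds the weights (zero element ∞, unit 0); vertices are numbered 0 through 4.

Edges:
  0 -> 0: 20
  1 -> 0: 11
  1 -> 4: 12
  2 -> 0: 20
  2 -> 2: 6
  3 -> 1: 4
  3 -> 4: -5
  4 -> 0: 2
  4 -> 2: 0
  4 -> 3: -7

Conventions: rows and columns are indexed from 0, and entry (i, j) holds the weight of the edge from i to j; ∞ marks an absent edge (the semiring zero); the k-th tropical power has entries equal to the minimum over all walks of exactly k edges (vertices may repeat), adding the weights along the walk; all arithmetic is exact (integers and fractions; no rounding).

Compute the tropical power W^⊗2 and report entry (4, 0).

W^⊗2:
  [40, ∞, ∞, ∞, ∞]
  [14, ∞, 12, 5, ∞]
  [26, ∞, 12, ∞, ∞]
  [-3, ∞, -5, -12, 16]
  [20, -3, 6, ∞, -12]
Key observation: the optimum is the walk 4->2->0, with weight 0 + 20 = 20.
Optimal value attained by: walk 4->2->0.
Answer: (W^⊗2)[4][0] = 20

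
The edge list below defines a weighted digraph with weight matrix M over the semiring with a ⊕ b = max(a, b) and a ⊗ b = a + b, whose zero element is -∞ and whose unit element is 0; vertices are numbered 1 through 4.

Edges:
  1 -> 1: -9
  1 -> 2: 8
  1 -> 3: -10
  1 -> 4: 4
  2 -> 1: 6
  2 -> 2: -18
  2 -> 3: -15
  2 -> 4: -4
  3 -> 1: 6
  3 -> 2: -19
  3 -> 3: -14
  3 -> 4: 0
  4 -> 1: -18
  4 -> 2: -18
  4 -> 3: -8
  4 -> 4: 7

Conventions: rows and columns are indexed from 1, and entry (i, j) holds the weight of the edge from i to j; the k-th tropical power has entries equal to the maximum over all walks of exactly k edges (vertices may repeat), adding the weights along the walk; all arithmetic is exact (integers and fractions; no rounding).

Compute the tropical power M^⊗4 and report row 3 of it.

M^⊗2:
  [14, -1, -4, 11]
  [-3, 14, -4, 10]
  [-3, 14, -4, 10]
  [-2, -10, -1, 14]
M^⊗3:
  [5, 22, 4, 18]
  [20, 5, 2, 17]
  [20, 5, 2, 17]
  [5, 6, 6, 21]
M^⊗4:
  [28, 13, 10, 25]
  [11, 28, 10, 24]
  [11, 28, 10, 24]
  [12, 13, 13, 28]
Answer: row 3 of M^⊗4 = [11, 28, 10, 24]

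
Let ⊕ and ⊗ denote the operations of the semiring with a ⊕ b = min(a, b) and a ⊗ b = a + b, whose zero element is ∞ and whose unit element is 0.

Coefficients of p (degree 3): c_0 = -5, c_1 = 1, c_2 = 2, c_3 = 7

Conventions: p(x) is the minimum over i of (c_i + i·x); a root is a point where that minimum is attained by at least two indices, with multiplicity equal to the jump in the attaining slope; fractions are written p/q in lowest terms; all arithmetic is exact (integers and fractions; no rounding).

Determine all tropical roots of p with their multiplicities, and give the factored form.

hull edge (i=0, c=-5) to (i=2, c=2): slope 7/2, span 2
hull edge (i=2, c=2) to (i=3, c=7): slope 5, span 1
Factored form: p(x) = 7 ⊗ (x ⊕ (-5)) ⊗ (x ⊕ (-7/2)) ⊗ (x ⊕ (-7/2))
Answer: roots = -5 (mult 1), -7/2 (mult 2)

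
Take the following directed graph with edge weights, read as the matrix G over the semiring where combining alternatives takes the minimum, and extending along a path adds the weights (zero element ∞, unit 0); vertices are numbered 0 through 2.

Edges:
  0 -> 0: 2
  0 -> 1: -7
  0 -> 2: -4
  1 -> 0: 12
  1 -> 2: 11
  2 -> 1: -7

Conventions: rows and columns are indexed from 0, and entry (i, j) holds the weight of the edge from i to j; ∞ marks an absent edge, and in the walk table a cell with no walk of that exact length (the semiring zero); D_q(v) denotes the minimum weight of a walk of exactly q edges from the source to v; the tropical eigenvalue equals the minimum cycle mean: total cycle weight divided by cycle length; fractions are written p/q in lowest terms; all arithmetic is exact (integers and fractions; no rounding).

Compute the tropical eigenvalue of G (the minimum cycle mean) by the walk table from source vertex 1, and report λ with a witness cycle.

q=0: [∞, 0, ∞]
q=1: [12, ∞, 11]
q=2: [14, 4, 8]
q=3: [16, 1, 10]
Optimal cycle mean attained by: cycle 0->2->1->0, total (-4) + (-7) + 12, length 3.
Answer: λ = 1/3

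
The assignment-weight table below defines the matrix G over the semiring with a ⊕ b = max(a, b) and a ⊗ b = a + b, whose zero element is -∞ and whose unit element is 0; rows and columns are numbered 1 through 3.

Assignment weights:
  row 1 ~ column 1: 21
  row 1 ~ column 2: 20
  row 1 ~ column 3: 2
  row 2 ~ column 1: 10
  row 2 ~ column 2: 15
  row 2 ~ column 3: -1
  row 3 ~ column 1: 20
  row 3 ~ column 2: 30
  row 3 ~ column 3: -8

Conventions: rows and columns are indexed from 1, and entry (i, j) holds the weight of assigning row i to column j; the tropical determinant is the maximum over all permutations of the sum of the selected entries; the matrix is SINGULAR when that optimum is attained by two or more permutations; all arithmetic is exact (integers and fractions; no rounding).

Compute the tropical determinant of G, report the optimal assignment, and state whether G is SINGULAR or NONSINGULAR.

σ = (1, 2, 3): 21 + 15 + (-8) = 28
σ = (1, 3, 2): 21 + (-1) + 30 = 50
σ = (2, 1, 3): 20 + 10 + (-8) = 22
σ = (2, 3, 1): 20 + (-1) + 20 = 39
σ = (3, 1, 2): 2 + 10 + 30 = 42
σ = (3, 2, 1): 2 + 15 + 20 = 37
Optimal value attained by: σ = (1, 3, 2).
Answer: det⊕(G) = 50; verdict: NONSINGULAR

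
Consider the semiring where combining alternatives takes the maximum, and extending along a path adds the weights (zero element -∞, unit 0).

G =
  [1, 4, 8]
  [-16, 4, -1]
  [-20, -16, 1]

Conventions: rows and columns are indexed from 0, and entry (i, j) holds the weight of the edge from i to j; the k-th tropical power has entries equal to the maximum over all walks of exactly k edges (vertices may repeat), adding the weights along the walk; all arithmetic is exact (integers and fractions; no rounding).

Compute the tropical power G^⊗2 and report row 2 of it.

G^⊗2:
  [2, 8, 9]
  [-12, 8, 3]
  [-19, -12, 2]
Answer: row 2 of G^⊗2 = [-19, -12, 2]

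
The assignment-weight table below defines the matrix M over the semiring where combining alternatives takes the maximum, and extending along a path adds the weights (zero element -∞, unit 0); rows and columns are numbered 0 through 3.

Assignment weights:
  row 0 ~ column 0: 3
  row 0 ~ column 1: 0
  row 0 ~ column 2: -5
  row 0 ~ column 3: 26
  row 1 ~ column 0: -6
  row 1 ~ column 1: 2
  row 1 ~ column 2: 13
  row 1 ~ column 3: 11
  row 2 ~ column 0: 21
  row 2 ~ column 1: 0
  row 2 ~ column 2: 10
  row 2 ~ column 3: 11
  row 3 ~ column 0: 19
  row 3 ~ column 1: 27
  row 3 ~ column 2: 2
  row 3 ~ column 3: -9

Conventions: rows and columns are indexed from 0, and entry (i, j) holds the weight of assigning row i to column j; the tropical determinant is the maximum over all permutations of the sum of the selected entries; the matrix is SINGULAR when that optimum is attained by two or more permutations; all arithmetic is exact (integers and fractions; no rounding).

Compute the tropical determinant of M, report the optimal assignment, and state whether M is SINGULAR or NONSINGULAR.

σ = (0, 1, 2, 3): 3 + 2 + 10 + (-9) = 6
σ = (0, 1, 3, 2): 3 + 2 + 11 + 2 = 18
σ = (0, 2, 1, 3): 3 + 13 + 0 + (-9) = 7
σ = (0, 2, 3, 1): 3 + 13 + 11 + 27 = 54
σ = (0, 3, 1, 2): 3 + 11 + 0 + 2 = 16
σ = (0, 3, 2, 1): 3 + 11 + 10 + 27 = 51
σ = (1, 0, 2, 3): 0 + (-6) + 10 + (-9) = -5
σ = (1, 0, 3, 2): 0 + (-6) + 11 + 2 = 7
σ = (1, 2, 0, 3): 0 + 13 + 21 + (-9) = 25
σ = (1, 2, 3, 0): 0 + 13 + 11 + 19 = 43
σ = (1, 3, 0, 2): 0 + 11 + 21 + 2 = 34
σ = (1, 3, 2, 0): 0 + 11 + 10 + 19 = 40
σ = (2, 0, 1, 3): (-5) + (-6) + 0 + (-9) = -20
σ = (2, 0, 3, 1): (-5) + (-6) + 11 + 27 = 27
σ = (2, 1, 0, 3): (-5) + 2 + 21 + (-9) = 9
σ = (2, 1, 3, 0): (-5) + 2 + 11 + 19 = 27
σ = (2, 3, 0, 1): (-5) + 11 + 21 + 27 = 54
σ = (2, 3, 1, 0): (-5) + 11 + 0 + 19 = 25
σ = (3, 0, 1, 2): 26 + (-6) + 0 + 2 = 22
σ = (3, 0, 2, 1): 26 + (-6) + 10 + 27 = 57
σ = (3, 1, 0, 2): 26 + 2 + 21 + 2 = 51
σ = (3, 1, 2, 0): 26 + 2 + 10 + 19 = 57
σ = (3, 2, 0, 1): 26 + 13 + 21 + 27 = 87
σ = (3, 2, 1, 0): 26 + 13 + 0 + 19 = 58
Optimal value attained by: σ = (3, 2, 0, 1).
Answer: det⊕(M) = 87; verdict: NONSINGULAR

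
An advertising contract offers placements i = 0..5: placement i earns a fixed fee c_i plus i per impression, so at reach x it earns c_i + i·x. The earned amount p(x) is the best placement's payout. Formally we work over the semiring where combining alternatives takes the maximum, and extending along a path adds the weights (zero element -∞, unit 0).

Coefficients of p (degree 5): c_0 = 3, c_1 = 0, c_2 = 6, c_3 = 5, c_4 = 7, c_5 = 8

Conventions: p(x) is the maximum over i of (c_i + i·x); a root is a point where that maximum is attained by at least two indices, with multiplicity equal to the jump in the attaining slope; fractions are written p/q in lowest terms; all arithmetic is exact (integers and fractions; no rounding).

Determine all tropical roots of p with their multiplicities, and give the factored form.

hull edge (i=0, c=3) to (i=2, c=6): slope 3/2, span 2
hull edge (i=2, c=6) to (i=5, c=8): slope 2/3, span 3
Factored form: p(x) = 8 ⊗ (x ⊕ (-3/2)) ⊗ (x ⊕ (-3/2)) ⊗ (x ⊕ (-2/3)) ⊗ (x ⊕ (-2/3)) ⊗ (x ⊕ (-2/3))
Answer: roots = -3/2 (mult 2), -2/3 (mult 3)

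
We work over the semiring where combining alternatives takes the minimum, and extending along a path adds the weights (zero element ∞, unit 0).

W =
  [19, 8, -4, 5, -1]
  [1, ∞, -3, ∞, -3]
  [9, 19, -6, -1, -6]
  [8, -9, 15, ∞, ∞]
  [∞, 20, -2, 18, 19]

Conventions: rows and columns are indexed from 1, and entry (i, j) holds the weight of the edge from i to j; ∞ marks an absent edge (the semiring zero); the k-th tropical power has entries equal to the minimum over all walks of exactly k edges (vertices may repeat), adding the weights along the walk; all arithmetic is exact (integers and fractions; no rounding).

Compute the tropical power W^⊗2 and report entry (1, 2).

W^⊗2:
  [5, -4, -10, -5, -10]
  [6, 9, -9, -4, -9]
  [3, -10, -12, -7, -12]
  [-8, 16, -12, 13, -12]
  [7, 9, -8, -3, -8]
Key observation: the optimum is the walk 1->4->2, with weight 5 + (-9) = -4.
Optimal value attained by: walk 1->4->2.
Answer: (W^⊗2)[1][2] = -4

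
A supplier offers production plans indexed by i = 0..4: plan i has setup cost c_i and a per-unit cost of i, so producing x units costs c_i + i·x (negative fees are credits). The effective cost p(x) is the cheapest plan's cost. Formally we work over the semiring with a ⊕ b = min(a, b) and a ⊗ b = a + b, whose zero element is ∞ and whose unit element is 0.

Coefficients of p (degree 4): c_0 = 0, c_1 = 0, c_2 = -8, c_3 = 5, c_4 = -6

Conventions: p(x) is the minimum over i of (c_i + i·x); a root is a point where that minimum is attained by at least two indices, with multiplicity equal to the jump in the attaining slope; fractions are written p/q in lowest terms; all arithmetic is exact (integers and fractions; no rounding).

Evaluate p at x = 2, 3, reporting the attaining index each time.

p(2) = min(0+0·2=0, 0+1·2=2, -8+2·2=-4, 5+3·2=11, -6+4·2=2) = -4 (attained by i=2)
p(3) = min(0+0·3=0, 0+1·3=3, -8+2·3=-2, 5+3·3=14, -6+4·3=6) = -2 (attained by i=2)
Answer: p(2) = -4; p(3) = -2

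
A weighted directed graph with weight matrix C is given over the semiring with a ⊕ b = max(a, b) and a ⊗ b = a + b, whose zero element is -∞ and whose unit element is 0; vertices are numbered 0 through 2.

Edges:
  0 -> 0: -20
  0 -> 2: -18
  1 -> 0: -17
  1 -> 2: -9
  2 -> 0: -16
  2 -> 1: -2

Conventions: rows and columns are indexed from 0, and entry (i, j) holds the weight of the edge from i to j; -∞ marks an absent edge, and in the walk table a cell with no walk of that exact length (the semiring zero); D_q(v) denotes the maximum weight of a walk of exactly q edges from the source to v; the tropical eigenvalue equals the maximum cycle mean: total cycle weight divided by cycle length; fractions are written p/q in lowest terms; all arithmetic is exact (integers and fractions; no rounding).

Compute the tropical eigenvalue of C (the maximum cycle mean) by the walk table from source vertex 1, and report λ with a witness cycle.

q=0: [-∞, 0, -∞]
q=1: [-17, -∞, -9]
q=2: [-25, -11, -35]
q=3: [-28, -37, -20]
Optimal cycle mean attained by: cycle 1->2->1, total (-9) + (-2), length 2.
Answer: λ = -11/2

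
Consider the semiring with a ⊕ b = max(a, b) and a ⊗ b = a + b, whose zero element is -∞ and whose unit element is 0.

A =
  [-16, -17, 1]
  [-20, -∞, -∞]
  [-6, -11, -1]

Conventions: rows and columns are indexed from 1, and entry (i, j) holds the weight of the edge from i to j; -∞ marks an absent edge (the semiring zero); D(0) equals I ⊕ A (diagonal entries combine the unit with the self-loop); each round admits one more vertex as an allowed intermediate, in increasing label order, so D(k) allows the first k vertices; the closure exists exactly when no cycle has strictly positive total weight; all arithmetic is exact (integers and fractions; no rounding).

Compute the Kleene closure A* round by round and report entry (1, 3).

D(0):
  [0, -17, 1]
  [-20, 0, -∞]
  [-6, -11, 0]
D(1):
  [0, -17, 1]
  [-20, 0, -19]
  [-6, -11, 0]
D(2):
  [0, -17, 1]
  [-20, 0, -19]
  [-6, -11, 0]
D(3):
  [0, -10, 1]
  [-20, 0, -19]
  [-6, -11, 0]
Answer: A*[1][3] = 1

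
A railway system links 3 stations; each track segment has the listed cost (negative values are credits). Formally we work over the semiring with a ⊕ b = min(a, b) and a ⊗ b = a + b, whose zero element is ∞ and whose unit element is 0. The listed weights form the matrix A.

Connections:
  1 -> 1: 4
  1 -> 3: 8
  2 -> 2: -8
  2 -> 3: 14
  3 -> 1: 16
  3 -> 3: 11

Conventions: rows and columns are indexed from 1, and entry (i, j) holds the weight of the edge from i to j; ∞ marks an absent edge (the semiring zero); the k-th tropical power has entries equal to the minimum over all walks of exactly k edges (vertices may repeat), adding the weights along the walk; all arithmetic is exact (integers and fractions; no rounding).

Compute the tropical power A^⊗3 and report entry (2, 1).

A^⊗2:
  [8, ∞, 12]
  [30, -16, 6]
  [20, ∞, 22]
A^⊗3:
  [12, ∞, 16]
  [22, -24, -2]
  [24, ∞, 28]
Key observation: the optimum is the walk 2->2->3->1, with weight (-8) + 14 + 16 = 22.
Optimal value attained by: walk 2->2->3->1.
Answer: (A^⊗3)[2][1] = 22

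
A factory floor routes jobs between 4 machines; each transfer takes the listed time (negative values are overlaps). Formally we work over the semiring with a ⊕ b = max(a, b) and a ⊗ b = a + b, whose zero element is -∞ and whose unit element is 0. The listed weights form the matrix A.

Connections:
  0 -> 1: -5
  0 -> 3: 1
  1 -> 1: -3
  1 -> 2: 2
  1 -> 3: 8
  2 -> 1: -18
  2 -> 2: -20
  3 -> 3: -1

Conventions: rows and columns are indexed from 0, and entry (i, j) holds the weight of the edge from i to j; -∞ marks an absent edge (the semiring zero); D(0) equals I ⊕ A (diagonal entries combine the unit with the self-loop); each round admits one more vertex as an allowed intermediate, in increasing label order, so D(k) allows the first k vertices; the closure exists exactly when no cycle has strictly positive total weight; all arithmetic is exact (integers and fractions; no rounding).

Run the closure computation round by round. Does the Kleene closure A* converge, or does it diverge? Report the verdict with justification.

D(0):
  [0, -5, -∞, 1]
  [-∞, 0, 2, 8]
  [-∞, -18, 0, -∞]
  [-∞, -∞, -∞, 0]
D(1):
  [0, -5, -∞, 1]
  [-∞, 0, 2, 8]
  [-∞, -18, 0, -∞]
  [-∞, -∞, -∞, 0]
D(2):
  [0, -5, -3, 3]
  [-∞, 0, 2, 8]
  [-∞, -18, 0, -10]
  [-∞, -∞, -∞, 0]
D(3):
  [0, -5, -3, 3]
  [-∞, 0, 2, 8]
  [-∞, -18, 0, -10]
  [-∞, -∞, -∞, 0]
D(4):
  [0, -5, -3, 3]
  [-∞, 0, 2, 8]
  [-∞, -18, 0, -10]
  [-∞, -∞, -∞, 0]
Key observation: every diagonal entry stays at the unit through all rounds, so no improving cycle exists.
Answer: CONVERGES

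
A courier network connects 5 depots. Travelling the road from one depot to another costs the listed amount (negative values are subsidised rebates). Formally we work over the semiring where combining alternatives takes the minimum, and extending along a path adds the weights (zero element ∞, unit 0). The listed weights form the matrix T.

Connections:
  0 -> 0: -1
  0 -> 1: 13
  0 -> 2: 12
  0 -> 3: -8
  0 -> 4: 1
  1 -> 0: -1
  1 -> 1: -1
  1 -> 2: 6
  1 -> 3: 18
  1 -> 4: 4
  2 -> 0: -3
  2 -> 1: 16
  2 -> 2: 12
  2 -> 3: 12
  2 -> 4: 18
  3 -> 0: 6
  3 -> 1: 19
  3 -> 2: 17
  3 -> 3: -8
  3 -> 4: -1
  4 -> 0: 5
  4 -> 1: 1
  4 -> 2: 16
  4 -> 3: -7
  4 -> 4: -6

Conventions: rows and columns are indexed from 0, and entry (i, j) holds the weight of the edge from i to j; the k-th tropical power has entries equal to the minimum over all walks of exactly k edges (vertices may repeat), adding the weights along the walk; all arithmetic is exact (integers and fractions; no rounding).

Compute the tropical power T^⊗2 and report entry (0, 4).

T^⊗2:
  [-2, 2, 9, -16, -9]
  [-2, -2, 5, -9, -2]
  [-4, 10, 9, -11, -2]
  [-2, 0, 9, -16, -9]
  [-1, -5, 7, -15, -12]
Key observation: the optimum is the walk 0->3->4, with weight (-8) + (-1) = -9.
Optimal value attained by: walk 0->3->4.
Answer: (T^⊗2)[0][4] = -9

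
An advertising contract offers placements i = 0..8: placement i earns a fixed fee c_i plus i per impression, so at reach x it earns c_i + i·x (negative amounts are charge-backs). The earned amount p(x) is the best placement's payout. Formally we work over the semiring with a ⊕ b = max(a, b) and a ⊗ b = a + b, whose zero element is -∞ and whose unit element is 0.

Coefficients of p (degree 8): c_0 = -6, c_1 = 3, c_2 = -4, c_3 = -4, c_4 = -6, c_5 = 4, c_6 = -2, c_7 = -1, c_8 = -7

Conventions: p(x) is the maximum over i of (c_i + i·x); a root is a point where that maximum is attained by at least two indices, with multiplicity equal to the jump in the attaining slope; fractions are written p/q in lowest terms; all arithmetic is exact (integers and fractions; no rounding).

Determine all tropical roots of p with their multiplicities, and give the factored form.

hull edge (i=0, c=-6) to (i=1, c=3): slope 9, span 1
hull edge (i=1, c=3) to (i=5, c=4): slope 1/4, span 4
hull edge (i=5, c=4) to (i=7, c=-1): slope -5/2, span 2
hull edge (i=7, c=-1) to (i=8, c=-7): slope -6, span 1
Factored form: p(x) = -7 ⊗ (x ⊕ (-9)) ⊗ (x ⊕ (-1/4)) ⊗ (x ⊕ (-1/4)) ⊗ (x ⊕ (-1/4)) ⊗ (x ⊕ (-1/4)) ⊗ (x ⊕ 5/2) ⊗ (x ⊕ 5/2) ⊗ (x ⊕ 6)
Answer: roots = -9 (mult 1), -1/4 (mult 4), 5/2 (mult 2), 6 (mult 1)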